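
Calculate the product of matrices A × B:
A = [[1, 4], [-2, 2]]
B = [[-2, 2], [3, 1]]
[[10, 6], [10, -2]]

Matrix multiplication:
C[0][0] = 1×-2 + 4×3 = 10
C[0][1] = 1×2 + 4×1 = 6
C[1][0] = -2×-2 + 2×3 = 10
C[1][1] = -2×2 + 2×1 = -2
Result: [[10, 6], [10, -2]]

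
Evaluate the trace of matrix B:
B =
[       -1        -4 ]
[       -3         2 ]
tr(B) = -1 + 2 = 1

The trace of a square matrix is the sum of its diagonal entries.
Diagonal entries of B: B[0][0] = -1, B[1][1] = 2.
tr(B) = -1 + 2 = 1.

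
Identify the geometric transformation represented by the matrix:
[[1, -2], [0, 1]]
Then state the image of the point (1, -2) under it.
horizontal shear with factor -2; image of (1, -2) is (5, -2)

The matrix [[1, k], [0, 1]] sends (x, y) to (x + -2y, y), leaving the y-coordinate fixed: a horizontal shear.
The matrix [[1, -2], [0, 1]] represents: horizontal shear with factor -2.
Applying it to (1, -2): [1·1 + -2·-2, 0·1 + 1·-2] = (5, -2).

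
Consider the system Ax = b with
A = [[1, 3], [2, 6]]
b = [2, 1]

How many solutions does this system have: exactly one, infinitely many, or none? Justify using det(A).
No solution

det(A) = (1)*(6) - (3)*(2) = 0, so A is singular.
The column space of A is span(column 1) = span([1, 2]).
b = [2, 1] is not a scalar multiple of column 1, so b ∉ column space and the system is inconsistent — no solution.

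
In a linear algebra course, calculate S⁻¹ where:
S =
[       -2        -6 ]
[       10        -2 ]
det(S) = 64
S⁻¹ =
[    -1/32      3/32 ]
[    -5/32     -1/32 ]

For a 2×2 matrix S = [[a, b], [c, d]] with det(S) ≠ 0, S⁻¹ = (1/det(S)) * [[d, -b], [-c, a]].
det(S) = (-2)*(-2) - (-6)*(10) = 4 + 60 = 64.
S⁻¹ = (1/64) * [[-2, 6], [-10, -2]].
Dividing each entry by 64 and reducing:
S⁻¹ =
[    -1/32      3/32 ]
[    -5/32     -1/32 ]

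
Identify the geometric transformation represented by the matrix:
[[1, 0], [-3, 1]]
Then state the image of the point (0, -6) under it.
vertical shear with factor -3; image of (0, -6) is (0, -6)

The matrix [[1, 0], [k, 1]] sends (x, y) to (x, -3x + y), leaving the x-coordinate fixed: a vertical shear.
The matrix [[1, 0], [-3, 1]] represents: vertical shear with factor -3.
Applying it to (0, -6): [1·0 + 0·-6, -3·0 + 1·-6] = (0, -6).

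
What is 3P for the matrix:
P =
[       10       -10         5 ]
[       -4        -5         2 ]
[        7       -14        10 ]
3P =
[       30       -30        15 ]
[      -12       -15         6 ]
[       21       -42        30 ]

Scalar multiplication is elementwise: (3P)[i][j] = 3 * P[i][j].
  (3P)[0][0] = 3 * (10) = 30
  (3P)[0][1] = 3 * (-10) = -30
  (3P)[0][2] = 3 * (5) = 15
  (3P)[1][0] = 3 * (-4) = -12
  (3P)[1][1] = 3 * (-5) = -15
  (3P)[1][2] = 3 * (2) = 6
  (3P)[2][0] = 3 * (7) = 21
  (3P)[2][1] = 3 * (-14) = -42
  (3P)[2][2] = 3 * (10) = 30
3P =
[       30       -30        15 ]
[      -12       -15         6 ]
[       21       -42        30 ]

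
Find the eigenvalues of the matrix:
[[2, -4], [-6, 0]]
λ = -4 and λ = 6

Characteristic equation: det(A - λI) = 0
λ² - (trace)λ + (det) = 0
λ² - (2)λ + (-24) = 0
λ² - 2λ - 24 = 0
Solving: λ = -4, 6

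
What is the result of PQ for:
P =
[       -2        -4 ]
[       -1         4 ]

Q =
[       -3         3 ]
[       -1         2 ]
PQ =
[       10       -14 ]
[       -1         5 ]

Matrix multiplication: (PQ)[i][j] = sum over k of P[i][k] * Q[k][j].
  (PQ)[0][0] = (-2)*(-3) + (-4)*(-1) = 10
  (PQ)[0][1] = (-2)*(3) + (-4)*(2) = -14
  (PQ)[1][0] = (-1)*(-3) + (4)*(-1) = -1
  (PQ)[1][1] = (-1)*(3) + (4)*(2) = 5
PQ =
[       10       -14 ]
[       -1         5 ]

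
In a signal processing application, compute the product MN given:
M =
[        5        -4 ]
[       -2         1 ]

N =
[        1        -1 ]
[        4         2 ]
MN =
[      -11       -13 ]
[        2         4 ]

Matrix multiplication: (MN)[i][j] = sum over k of M[i][k] * N[k][j].
  (MN)[0][0] = (5)*(1) + (-4)*(4) = -11
  (MN)[0][1] = (5)*(-1) + (-4)*(2) = -13
  (MN)[1][0] = (-2)*(1) + (1)*(4) = 2
  (MN)[1][1] = (-2)*(-1) + (1)*(2) = 4
MN =
[      -11       -13 ]
[        2         4 ]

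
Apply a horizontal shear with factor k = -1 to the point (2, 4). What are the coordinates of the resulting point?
(-2, 4)

Shear matrix for horizontal shear with factor k = -1:
[[1, -1], [0, 1]]
Result: (2, 4) → (-2, 4)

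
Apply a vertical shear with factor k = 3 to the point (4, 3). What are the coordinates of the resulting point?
(4, 15)

Shear matrix for vertical shear with factor k = 3:
[[1, 0], [3, 1]]
Result: (4, 3) → (4, 15)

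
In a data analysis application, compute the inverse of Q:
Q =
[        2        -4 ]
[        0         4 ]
det(Q) = 8
Q⁻¹ =
[      1/2       1/2 ]
[        0       1/4 ]

For a 2×2 matrix Q = [[a, b], [c, d]] with det(Q) ≠ 0, Q⁻¹ = (1/det(Q)) * [[d, -b], [-c, a]].
det(Q) = (2)*(4) - (-4)*(0) = 8 - 0 = 8.
Q⁻¹ = (1/8) * [[4, 4], [0, 2]].
Dividing each entry by 8 and reducing:
Q⁻¹ =
[      1/2       1/2 ]
[        0       1/4 ]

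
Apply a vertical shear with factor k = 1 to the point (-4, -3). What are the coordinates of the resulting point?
(-4, -7)

Shear matrix for vertical shear with factor k = 1:
[[1, 0], [1, 1]]
Result: (-4, -3) → (-4, -7)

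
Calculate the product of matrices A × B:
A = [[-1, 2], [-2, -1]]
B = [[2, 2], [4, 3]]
[[6, 4], [-8, -7]]

Matrix multiplication:
C[0][0] = -1×2 + 2×4 = 6
C[0][1] = -1×2 + 2×3 = 4
C[1][0] = -2×2 + -1×4 = -8
C[1][1] = -2×2 + -1×3 = -7
Result: [[6, 4], [-8, -7]]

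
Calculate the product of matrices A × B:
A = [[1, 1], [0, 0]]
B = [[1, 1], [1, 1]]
[[2, 2], [0, 0]]

Matrix multiplication:
C[0][0] = 1×1 + 1×1 = 2
C[0][1] = 1×1 + 1×1 = 2
C[1][0] = 0×1 + 0×1 = 0
C[1][1] = 0×1 + 0×1 = 0
Result: [[2, 2], [0, 0]]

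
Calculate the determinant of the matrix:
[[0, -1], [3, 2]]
3

For a 2×2 matrix [[a, b], [c, d]], det = ad - bc
det = (0)(2) - (-1)(3) = 0 - -3 = 3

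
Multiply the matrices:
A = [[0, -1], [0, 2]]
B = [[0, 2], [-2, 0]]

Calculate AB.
[[2, 0], [-4, 0]]

Each entry (i,j) of AB = sum over k of A[i][k]*B[k][j].
(AB)[0][0] = (0)*(0) + (-1)*(-2) = 2
(AB)[0][1] = (0)*(2) + (-1)*(0) = 0
(AB)[1][0] = (0)*(0) + (2)*(-2) = -4
(AB)[1][1] = (0)*(2) + (2)*(0) = 0
AB = [[2, 0], [-4, 0]]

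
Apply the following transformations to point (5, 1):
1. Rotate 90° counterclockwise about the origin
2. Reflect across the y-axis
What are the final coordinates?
(1, 5)

Step 1: Rotate 90° → (-1, 5)
Step 2: Reflect across the y-axis → (1, 5)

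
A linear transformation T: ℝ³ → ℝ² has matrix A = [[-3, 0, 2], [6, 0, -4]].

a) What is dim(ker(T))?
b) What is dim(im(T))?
dim(ker) = 2, dim(im) = 1

Observe that row 2 = -2 × row 1 (so the rows are linearly dependent).
Thus rank(A) = 1 (only one linearly independent row).
dim(im(T)) = rank(A) = 1.
By the rank-nullity theorem applied to T: ℝ³ → ℝ², rank(A) + nullity(A) = 3 (the domain dimension), so dim(ker(T)) = 3 - 1 = 2.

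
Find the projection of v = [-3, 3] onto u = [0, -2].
[0, 3]

The projection of v onto u is proj_u(v) = ((v·u) / (u·u)) · u.
v·u = (-3)*(0) + (3)*(-2) = -6.
u·u = (0)*(0) + (-2)*(-2) = 4.
coefficient = -6 / 4 = -3/2.
proj_u(v) = -3/2 · [0, -2] = [0, 3].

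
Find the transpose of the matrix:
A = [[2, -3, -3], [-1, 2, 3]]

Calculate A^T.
[[2, -1], [-3, 2], [-3, 3]]

The transpose sends entry (i,j) to (j,i); rows become columns.
Row 0 of A: [2, -3, -3] -> column 0 of A^T.
Row 1 of A: [-1, 2, 3] -> column 1 of A^T.
A^T = [[2, -1], [-3, 2], [-3, 3]]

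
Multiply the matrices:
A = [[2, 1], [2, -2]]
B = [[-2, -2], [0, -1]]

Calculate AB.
[[-4, -5], [-4, -2]]

Each entry (i,j) of AB = sum over k of A[i][k]*B[k][j].
(AB)[0][0] = (2)*(-2) + (1)*(0) = -4
(AB)[0][1] = (2)*(-2) + (1)*(-1) = -5
(AB)[1][0] = (2)*(-2) + (-2)*(0) = -4
(AB)[1][1] = (2)*(-2) + (-2)*(-1) = -2
AB = [[-4, -5], [-4, -2]]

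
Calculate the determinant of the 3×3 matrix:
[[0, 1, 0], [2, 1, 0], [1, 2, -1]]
2

Expansion along first row:
det = 0·det([[1,0],[2,-1]]) - 1·det([[2,0],[1,-1]]) + 0·det([[2,1],[1,2]])
    = 0·(1·-1 - 0·2) - 1·(2·-1 - 0·1) + 0·(2·2 - 1·1)
    = 0·-1 - 1·-2 + 0·3
    = 0 + 2 + 0 = 2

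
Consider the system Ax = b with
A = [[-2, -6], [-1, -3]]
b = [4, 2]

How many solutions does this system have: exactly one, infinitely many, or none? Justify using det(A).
Infinitely many solutions

det(A) = (-2)*(-3) - (-6)*(-1) = 0, so A is singular (column 2 is 3 times column 1).
b = [4, 2] = -2 * column 1 of A, so b lies in the column space of A.
A singular matrix whose right-hand side is in its column space gives a 1-parameter family of solutions — infinitely many.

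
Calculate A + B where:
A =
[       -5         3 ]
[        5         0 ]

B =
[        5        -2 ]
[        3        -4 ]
A + B =
[        0         1 ]
[        8        -4 ]

Matrix addition is elementwise: (A+B)[i][j] = A[i][j] + B[i][j].
  (A+B)[0][0] = (-5) + (5) = 0
  (A+B)[0][1] = (3) + (-2) = 1
  (A+B)[1][0] = (5) + (3) = 8
  (A+B)[1][1] = (0) + (-4) = -4
A + B =
[        0         1 ]
[        8        -4 ]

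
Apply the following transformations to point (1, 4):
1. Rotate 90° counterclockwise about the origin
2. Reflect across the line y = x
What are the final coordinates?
(1, -4)

Step 1: Rotate 90° → (-4, 1)
Step 2: Reflect across the line y = x → (1, -4)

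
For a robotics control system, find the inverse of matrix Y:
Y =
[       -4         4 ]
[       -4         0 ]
det(Y) = 16
Y⁻¹ =
[        0      -1/4 ]
[      1/4      -1/4 ]

For a 2×2 matrix Y = [[a, b], [c, d]] with det(Y) ≠ 0, Y⁻¹ = (1/det(Y)) * [[d, -b], [-c, a]].
det(Y) = (-4)*(0) - (4)*(-4) = 0 + 16 = 16.
Y⁻¹ = (1/16) * [[0, -4], [4, -4]].
Dividing each entry by 16 and reducing:
Y⁻¹ =
[        0      -1/4 ]
[      1/4      -1/4 ]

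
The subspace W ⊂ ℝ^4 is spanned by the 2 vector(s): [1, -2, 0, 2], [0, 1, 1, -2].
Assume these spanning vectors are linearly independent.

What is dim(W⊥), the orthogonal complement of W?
dim(W⊥) = 2

For any subspace W of ℝ^n, dim(W) + dim(W⊥) = n (the whole-space dimension).
Here the given 2 vectors are linearly independent, so dim(W) = 2.
Thus dim(W⊥) = n - dim(W) = 4 - 2 = 2.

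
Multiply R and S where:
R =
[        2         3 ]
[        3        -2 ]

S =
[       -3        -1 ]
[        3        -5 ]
RS =
[        3       -17 ]
[      -15         7 ]

Matrix multiplication: (RS)[i][j] = sum over k of R[i][k] * S[k][j].
  (RS)[0][0] = (2)*(-3) + (3)*(3) = 3
  (RS)[0][1] = (2)*(-1) + (3)*(-5) = -17
  (RS)[1][0] = (3)*(-3) + (-2)*(3) = -15
  (RS)[1][1] = (3)*(-1) + (-2)*(-5) = 7
RS =
[        3       -17 ]
[      -15         7 ]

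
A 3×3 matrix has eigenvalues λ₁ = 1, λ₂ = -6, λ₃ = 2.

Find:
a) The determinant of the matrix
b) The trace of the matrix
det = -12, trace = -3

Two standard eigenvalue identities:
- det(A) equals the product of the eigenvalues (counted with multiplicity).
- trace(A) equals the sum of the eigenvalues.
det(A) = (1)*(-6)*(2) = -12.
trace(A) = 1 - 6 + 2 = -3.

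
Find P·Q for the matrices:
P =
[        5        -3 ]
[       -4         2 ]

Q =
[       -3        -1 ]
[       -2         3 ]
PQ =
[       -9       -14 ]
[        8        10 ]

Matrix multiplication: (PQ)[i][j] = sum over k of P[i][k] * Q[k][j].
  (PQ)[0][0] = (5)*(-3) + (-3)*(-2) = -9
  (PQ)[0][1] = (5)*(-1) + (-3)*(3) = -14
  (PQ)[1][0] = (-4)*(-3) + (2)*(-2) = 8
  (PQ)[1][1] = (-4)*(-1) + (2)*(3) = 10
PQ =
[       -9       -14 ]
[        8        10 ]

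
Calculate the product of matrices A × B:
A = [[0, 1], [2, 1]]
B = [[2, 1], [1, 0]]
[[1, 0], [5, 2]]

Matrix multiplication:
C[0][0] = 0×2 + 1×1 = 1
C[0][1] = 0×1 + 1×0 = 0
C[1][0] = 2×2 + 1×1 = 5
C[1][1] = 2×1 + 1×0 = 2
Result: [[1, 0], [5, 2]]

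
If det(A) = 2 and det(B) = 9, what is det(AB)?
18

Use the multiplicative property of determinants: det(AB) = det(A)*det(B).
det(AB) = (2)*(9) = 18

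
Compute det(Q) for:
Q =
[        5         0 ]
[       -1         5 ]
det(Q) = 25

For a 2×2 matrix [[a, b], [c, d]], det = a*d - b*c.
det(Q) = (5)*(5) - (0)*(-1) = 25 - 0 = 25.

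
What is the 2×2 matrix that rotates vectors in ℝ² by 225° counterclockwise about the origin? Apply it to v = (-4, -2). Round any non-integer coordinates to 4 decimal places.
R = [[-√2/2, √2/2], [-√2/2, -√2/2]]; R·v = (1.4142, 4.2426)

A counterclockwise rotation by angle θ in ℝ² has matrix R(θ) = [[cos θ, -sin θ], [sin θ, cos θ]].
For θ = 225°: cos θ = -√2/2, sin θ = -√2/2.
R(225°) = [[-√2/2, √2/2], [-√2/2, -√2/2]].
R·v = [-√2/2·-4 + (√2/2)·-2, -√2/2·-4 + -√2/2·-2] = (1.4142, 4.2426).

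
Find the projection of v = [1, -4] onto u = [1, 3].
[-11/10, -33/10]

The projection of v onto u is proj_u(v) = ((v·u) / (u·u)) · u.
v·u = (1)*(1) + (-4)*(3) = -11.
u·u = (1)*(1) + (3)*(3) = 10.
coefficient = -11 / 10 = -11/10.
proj_u(v) = -11/10 · [1, 3] = [-11/10, -33/10].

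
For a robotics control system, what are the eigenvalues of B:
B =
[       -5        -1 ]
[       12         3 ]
λ = -3, 1

Solve det(B - λI) = 0. For a 2×2 matrix the characteristic equation is λ² - (trace)λ + det = 0.
trace(B) = a + d = -5 + 3 = -2.
det(B) = a*d - b*c = (-5)*(3) - (-1)*(12) = -15 + 12 = -3.
Characteristic equation: λ² - (-2)λ + (-3) = 0.
Discriminant = (-2)² - 4*(-3) = 4 + 12 = 16.
λ = (-2 ± √16) / 2 = (-2 ± 4) / 2 = -3, 1.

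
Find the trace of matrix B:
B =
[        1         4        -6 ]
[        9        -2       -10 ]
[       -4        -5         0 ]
tr(B) = 1 - 2 + 0 = -1

The trace of a square matrix is the sum of its diagonal entries.
Diagonal entries of B: B[0][0] = 1, B[1][1] = -2, B[2][2] = 0.
tr(B) = 1 - 2 + 0 = -1.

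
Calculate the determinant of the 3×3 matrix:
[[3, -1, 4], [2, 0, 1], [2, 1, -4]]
-5

Expansion along first row:
det = 3·det([[0,1],[1,-4]]) - -1·det([[2,1],[2,-4]]) + 4·det([[2,0],[2,1]])
    = 3·(0·-4 - 1·1) - -1·(2·-4 - 1·2) + 4·(2·1 - 0·2)
    = 3·-1 - -1·-10 + 4·2
    = -3 + -10 + 8 = -5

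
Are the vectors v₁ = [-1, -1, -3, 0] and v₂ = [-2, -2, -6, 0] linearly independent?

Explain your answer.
No, linearly dependent (v₂ = 2·v₁)

Check whether there is a scalar k with v₂ = k·v₁.
Comparing components, k = 2 satisfies 2·[-1, -1, -3, 0] = [-2, -2, -6, 0].
Since v₂ is a scalar multiple of v₁, the two vectors are linearly dependent.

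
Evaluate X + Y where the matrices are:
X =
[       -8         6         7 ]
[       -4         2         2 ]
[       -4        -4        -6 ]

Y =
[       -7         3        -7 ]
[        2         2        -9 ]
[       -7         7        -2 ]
X + Y =
[      -15         9         0 ]
[       -2         4        -7 ]
[      -11         3        -8 ]

Matrix addition is elementwise: (X+Y)[i][j] = X[i][j] + Y[i][j].
  (X+Y)[0][0] = (-8) + (-7) = -15
  (X+Y)[0][1] = (6) + (3) = 9
  (X+Y)[0][2] = (7) + (-7) = 0
  (X+Y)[1][0] = (-4) + (2) = -2
  (X+Y)[1][1] = (2) + (2) = 4
  (X+Y)[1][2] = (2) + (-9) = -7
  (X+Y)[2][0] = (-4) + (-7) = -11
  (X+Y)[2][1] = (-4) + (7) = 3
  (X+Y)[2][2] = (-6) + (-2) = -8
X + Y =
[      -15         9         0 ]
[       -2         4        -7 ]
[      -11         3        -8 ]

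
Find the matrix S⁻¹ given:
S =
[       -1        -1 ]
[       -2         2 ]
det(S) = -4
S⁻¹ =
[     -1/2      -1/4 ]
[     -1/2       1/4 ]

For a 2×2 matrix S = [[a, b], [c, d]] with det(S) ≠ 0, S⁻¹ = (1/det(S)) * [[d, -b], [-c, a]].
det(S) = (-1)*(2) - (-1)*(-2) = -2 - 2 = -4.
S⁻¹ = (1/-4) * [[2, 1], [2, -1]].
Dividing each entry by -4 and reducing:
S⁻¹ =
[     -1/2      -1/4 ]
[     -1/2       1/4 ]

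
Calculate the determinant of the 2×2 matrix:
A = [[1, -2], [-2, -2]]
-6

For A = [[a, b], [c, d]], det(A) = a*d - b*c.
det(A) = (1)*(-2) - (-2)*(-2) = -2 - 4 = -6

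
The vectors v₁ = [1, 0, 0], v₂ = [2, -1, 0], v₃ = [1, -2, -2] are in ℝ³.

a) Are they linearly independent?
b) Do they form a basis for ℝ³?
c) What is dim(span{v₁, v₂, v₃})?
Yes independent, yes basis, dim = 3

Stack v₁, v₂, v₃ as rows of a 3×3 matrix.
[[1, 0, 0]; [2, -1, 0]; [1, -2, -2]] is already lower triangular with nonzero diagonal entries (1, -1, -2), so its determinant is the product of the diagonal entries, det = (1)·(-1)·(-2) = 2 ≠ 0, and the rows are linearly independent.
Three linearly independent vectors in ℝ³ form a basis for ℝ³, so dim(span{v₁,v₂,v₃}) = 3.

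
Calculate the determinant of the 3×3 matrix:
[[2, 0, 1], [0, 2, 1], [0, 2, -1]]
-8

Expansion along first row:
det = 2·det([[2,1],[2,-1]]) - 0·det([[0,1],[0,-1]]) + 1·det([[0,2],[0,2]])
    = 2·(2·-1 - 1·2) - 0·(0·-1 - 1·0) + 1·(0·2 - 2·0)
    = 2·-4 - 0·0 + 1·0
    = -8 + 0 + 0 = -8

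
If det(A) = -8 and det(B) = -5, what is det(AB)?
40

Use the multiplicative property of determinants: det(AB) = det(A)*det(B).
det(AB) = (-8)*(-5) = 40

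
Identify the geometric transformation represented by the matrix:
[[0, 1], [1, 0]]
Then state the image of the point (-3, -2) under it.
reflection across the line y = x; image of (-3, -2) is (-2, -3)

This is a symmetric orthogonal matrix with determinant -1, which characterizes a reflection in ℝ².
The matrix [[0, 1], [1, 0]] represents: reflection across the line y = x.
Applying it to (-3, -2): [0·-3 + 1·-2, 1·-3 + 0·-2] = (-2, -3).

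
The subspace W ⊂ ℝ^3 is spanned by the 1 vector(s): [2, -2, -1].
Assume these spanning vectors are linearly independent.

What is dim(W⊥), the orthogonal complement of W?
dim(W⊥) = 2

For any subspace W of ℝ^n, dim(W) + dim(W⊥) = n (the whole-space dimension).
Here the given 1 vectors are linearly independent, so dim(W) = 1.
Thus dim(W⊥) = n - dim(W) = 3 - 1 = 2.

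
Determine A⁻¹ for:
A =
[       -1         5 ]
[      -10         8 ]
det(A) = 42
A⁻¹ =
[     4/21     -5/42 ]
[     5/21     -1/42 ]

For a 2×2 matrix A = [[a, b], [c, d]] with det(A) ≠ 0, A⁻¹ = (1/det(A)) * [[d, -b], [-c, a]].
det(A) = (-1)*(8) - (5)*(-10) = -8 + 50 = 42.
A⁻¹ = (1/42) * [[8, -5], [10, -1]].
Dividing each entry by 42 and reducing:
A⁻¹ =
[     4/21     -5/42 ]
[     5/21     -1/42 ]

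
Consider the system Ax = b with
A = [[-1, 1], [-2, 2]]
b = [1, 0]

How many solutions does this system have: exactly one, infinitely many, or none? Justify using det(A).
No solution

det(A) = (-1)*(2) - (1)*(-2) = 0, so A is singular.
The column space of A is span(column 1) = span([-1, -2]).
b = [1, 0] is not a scalar multiple of column 1, so b ∉ column space and the system is inconsistent — no solution.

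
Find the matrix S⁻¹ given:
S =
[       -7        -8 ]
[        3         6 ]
det(S) = -18
S⁻¹ =
[     -1/3      -4/9 ]
[      1/6      7/18 ]

For a 2×2 matrix S = [[a, b], [c, d]] with det(S) ≠ 0, S⁻¹ = (1/det(S)) * [[d, -b], [-c, a]].
det(S) = (-7)*(6) - (-8)*(3) = -42 + 24 = -18.
S⁻¹ = (1/-18) * [[6, 8], [-3, -7]].
Dividing each entry by -18 and reducing:
S⁻¹ =
[     -1/3      -4/9 ]
[      1/6      7/18 ]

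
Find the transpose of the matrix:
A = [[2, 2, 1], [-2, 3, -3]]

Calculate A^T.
[[2, -2], [2, 3], [1, -3]]

The transpose sends entry (i,j) to (j,i); rows become columns.
Row 0 of A: [2, 2, 1] -> column 0 of A^T.
Row 1 of A: [-2, 3, -3] -> column 1 of A^T.
A^T = [[2, -2], [2, 3], [1, -3]]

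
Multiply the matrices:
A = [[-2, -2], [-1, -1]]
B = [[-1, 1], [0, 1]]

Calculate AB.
[[2, -4], [1, -2]]

Each entry (i,j) of AB = sum over k of A[i][k]*B[k][j].
(AB)[0][0] = (-2)*(-1) + (-2)*(0) = 2
(AB)[0][1] = (-2)*(1) + (-2)*(1) = -4
(AB)[1][0] = (-1)*(-1) + (-1)*(0) = 1
(AB)[1][1] = (-1)*(1) + (-1)*(1) = -2
AB = [[2, -4], [1, -2]]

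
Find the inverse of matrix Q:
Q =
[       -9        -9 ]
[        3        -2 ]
det(Q) = 45
Q⁻¹ =
[    -2/45       1/5 ]
[    -1/15      -1/5 ]

For a 2×2 matrix Q = [[a, b], [c, d]] with det(Q) ≠ 0, Q⁻¹ = (1/det(Q)) * [[d, -b], [-c, a]].
det(Q) = (-9)*(-2) - (-9)*(3) = 18 + 27 = 45.
Q⁻¹ = (1/45) * [[-2, 9], [-3, -9]].
Dividing each entry by 45 and reducing:
Q⁻¹ =
[    -2/45       1/5 ]
[    -1/15      -1/5 ]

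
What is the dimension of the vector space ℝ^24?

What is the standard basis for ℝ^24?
Dimension = 24; standard basis = {e_1, e_2, e_3, …, e_24}

ℝ^24 is the space of 24-tuples of real numbers; its dimension is 24.
The standard basis consists of 24 vectors: e_1, e_2, e_3, …, e_24, where e_i is the vector with 1 in position i and 0 elsewhere.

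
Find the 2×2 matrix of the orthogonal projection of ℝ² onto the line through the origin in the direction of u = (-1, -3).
[[1/10, 3/10], [3/10, 9/10]]

The orthogonal projection onto the line spanned by a nonzero vector u = (a, b) has matrix P = (u uᵀ) / (uᵀ u) = (1/(a² + b²)) · [[a², ab], [ab, b²]].
Here u = (-1, -3), so a² + b² = 1 + 9 = 10.
P = (1/10) · [[1, 3], [3, 9]] = [[1/10, 3/10], [3/10, 9/10]].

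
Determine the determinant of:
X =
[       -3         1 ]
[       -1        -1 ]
det(X) = 4

For a 2×2 matrix [[a, b], [c, d]], det = a*d - b*c.
det(X) = (-3)*(-1) - (1)*(-1) = 3 + 1 = 4.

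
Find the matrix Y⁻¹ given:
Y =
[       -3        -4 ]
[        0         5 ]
det(Y) = -15
Y⁻¹ =
[     -1/3     -4/15 ]
[        0       1/5 ]

For a 2×2 matrix Y = [[a, b], [c, d]] with det(Y) ≠ 0, Y⁻¹ = (1/det(Y)) * [[d, -b], [-c, a]].
det(Y) = (-3)*(5) - (-4)*(0) = -15 - 0 = -15.
Y⁻¹ = (1/-15) * [[5, 4], [0, -3]].
Dividing each entry by -15 and reducing:
Y⁻¹ =
[     -1/3     -4/15 ]
[        0       1/5 ]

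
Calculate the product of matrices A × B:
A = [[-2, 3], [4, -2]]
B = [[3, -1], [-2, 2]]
[[-12, 8], [16, -8]]

Matrix multiplication:
C[0][0] = -2×3 + 3×-2 = -12
C[0][1] = -2×-1 + 3×2 = 8
C[1][0] = 4×3 + -2×-2 = 16
C[1][1] = 4×-1 + -2×2 = -8
Result: [[-12, 8], [16, -8]]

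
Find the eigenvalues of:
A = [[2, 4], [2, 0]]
λ = -2, 4

Solve det(A - λI) = 0. For a 2×2 matrix this is λ² - (trace)λ + det = 0.
trace(A) = 2 + 0 = 2.
det(A) = (2)*(0) - (4)*(2) = 0 - 8 = -8.
Characteristic equation: λ² - (2)λ + (-8) = 0.
Discriminant: (2)² - 4*(-8) = 4 + 32 = 36.
Roots: λ = (2 ± √36) / 2 = -2, 4.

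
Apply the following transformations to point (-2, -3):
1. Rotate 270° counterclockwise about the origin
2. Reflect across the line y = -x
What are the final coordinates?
(-2, 3)

Step 1: Rotate 270° → (-3, 2)
Step 2: Reflect across the line y = -x → (-2, 3)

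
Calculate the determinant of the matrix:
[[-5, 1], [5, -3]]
10

For a 2×2 matrix [[a, b], [c, d]], det = ad - bc
det = (-5)(-3) - (1)(5) = 15 - 5 = 10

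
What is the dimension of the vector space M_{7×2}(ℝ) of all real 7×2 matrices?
Dimension = 14

A real 7×2 matrix is determined by its 7·2 = 14 independent entries.
A standard basis is {E_ij : 1 ≤ i ≤ 7, 1 ≤ j ≤ 2}, where E_ij has a 1 in position (i, j) and 0 elsewhere — there are 14 such matrices, and they are linearly independent and span M_{7×2}(ℝ).
Therefore dim(M_{7×2}(ℝ)) = 14.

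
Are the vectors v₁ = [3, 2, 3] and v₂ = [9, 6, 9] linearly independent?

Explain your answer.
No, linearly dependent (v₂ = 3·v₁)

Check whether there is a scalar k with v₂ = k·v₁.
Comparing components, k = 3 satisfies 3·[3, 2, 3] = [9, 6, 9].
Since v₂ is a scalar multiple of v₁, the two vectors are linearly dependent.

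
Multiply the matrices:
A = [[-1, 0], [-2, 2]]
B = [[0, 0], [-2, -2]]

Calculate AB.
[[0, 0], [-4, -4]]

Each entry (i,j) of AB = sum over k of A[i][k]*B[k][j].
(AB)[0][0] = (-1)*(0) + (0)*(-2) = 0
(AB)[0][1] = (-1)*(0) + (0)*(-2) = 0
(AB)[1][0] = (-2)*(0) + (2)*(-2) = -4
(AB)[1][1] = (-2)*(0) + (2)*(-2) = -4
AB = [[0, 0], [-4, -4]]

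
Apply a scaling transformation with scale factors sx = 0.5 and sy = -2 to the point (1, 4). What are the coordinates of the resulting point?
(0.5, -8)

Scaling matrix:
[[0.50, 0], [0, -2]]
Result: (1 × 0.5, 4 × -2) = (0.5, -8)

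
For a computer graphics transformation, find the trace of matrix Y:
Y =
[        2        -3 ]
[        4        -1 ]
tr(Y) = 2 - 1 = 1

The trace of a square matrix is the sum of its diagonal entries.
Diagonal entries of Y: Y[0][0] = 2, Y[1][1] = -1.
tr(Y) = 2 - 1 = 1.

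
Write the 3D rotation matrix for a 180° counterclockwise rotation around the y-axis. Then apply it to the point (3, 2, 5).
R = [[-1, 0, 0], [0, 1, 0], [0, 0, -1]]; R·(3, 2, 5) = (-3, 2, -5)

Rotation matrix for 180° around y-axis:
cos(180°) = -1, sin(180°) = 0
R = [[-1, 0, 0], [0, 1, 0], [0, 0, -1]]
Apply to (3, 2, 5): R·[3, 2, 5]ᵀ = (-3, 2, -5)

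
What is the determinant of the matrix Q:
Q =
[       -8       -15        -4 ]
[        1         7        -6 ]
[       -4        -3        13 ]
det(Q) = -849

Expand along row 0 (cofactor expansion): det(Q) = a*(e*i - f*h) - b*(d*i - f*g) + c*(d*h - e*g), where the 3×3 is [[a, b, c], [d, e, f], [g, h, i]].
Minor M_00 = (7)*(13) - (-6)*(-3) = 91 - 18 = 73.
Minor M_01 = (1)*(13) - (-6)*(-4) = 13 - 24 = -11.
Minor M_02 = (1)*(-3) - (7)*(-4) = -3 + 28 = 25.
det(Q) = (-8)*(73) - (-15)*(-11) + (-4)*(25) = -584 - 165 - 100 = -849.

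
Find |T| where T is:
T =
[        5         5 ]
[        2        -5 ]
det(T) = -35

For a 2×2 matrix [[a, b], [c, d]], det = a*d - b*c.
det(T) = (5)*(-5) - (5)*(2) = -25 - 10 = -35.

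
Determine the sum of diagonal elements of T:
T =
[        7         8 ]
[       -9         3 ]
tr(T) = 7 + 3 = 10

The trace of a square matrix is the sum of its diagonal entries.
Diagonal entries of T: T[0][0] = 7, T[1][1] = 3.
tr(T) = 7 + 3 = 10.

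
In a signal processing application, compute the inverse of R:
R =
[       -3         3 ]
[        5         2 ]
det(R) = -21
R⁻¹ =
[    -2/21       1/7 ]
[     5/21       1/7 ]

For a 2×2 matrix R = [[a, b], [c, d]] with det(R) ≠ 0, R⁻¹ = (1/det(R)) * [[d, -b], [-c, a]].
det(R) = (-3)*(2) - (3)*(5) = -6 - 15 = -21.
R⁻¹ = (1/-21) * [[2, -3], [-5, -3]].
Dividing each entry by -21 and reducing:
R⁻¹ =
[    -2/21       1/7 ]
[     5/21       1/7 ]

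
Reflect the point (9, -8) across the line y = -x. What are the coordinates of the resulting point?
(8, -9)

Reflection across line y = -x: (9, -8) → (8, -9)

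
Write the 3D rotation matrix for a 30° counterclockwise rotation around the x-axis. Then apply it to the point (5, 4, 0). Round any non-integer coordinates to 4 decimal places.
R = [[1, 0, 0], [0, √3/2, -1/2], [0, 1/2, √3/2]]; R·(5, 4, 0) = (5.0000, 3.4641, 2.0000)

Rotation matrix for 30° around x-axis:
cos(30°) = √3/2, sin(30°) = 1/2
R = [[1, 0, 0], [0, √3/2, -1/2], [0, 1/2, √3/2]]
Apply to (5, 4, 0): R·[5, 4, 0]ᵀ = (5.0000, 3.4641, 2.0000)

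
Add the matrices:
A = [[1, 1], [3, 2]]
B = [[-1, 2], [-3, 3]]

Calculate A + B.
[[0, 3], [0, 5]]

Add corresponding elements:
(1)+(-1)=0
(1)+(2)=3
(3)+(-3)=0
(2)+(3)=5
A + B = [[0, 3], [0, 5]]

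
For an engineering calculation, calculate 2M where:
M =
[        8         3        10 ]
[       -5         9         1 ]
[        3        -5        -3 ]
2M =
[       16         6        20 ]
[      -10        18         2 ]
[        6       -10        -6 ]

Scalar multiplication is elementwise: (2M)[i][j] = 2 * M[i][j].
  (2M)[0][0] = 2 * (8) = 16
  (2M)[0][1] = 2 * (3) = 6
  (2M)[0][2] = 2 * (10) = 20
  (2M)[1][0] = 2 * (-5) = -10
  (2M)[1][1] = 2 * (9) = 18
  (2M)[1][2] = 2 * (1) = 2
  (2M)[2][0] = 2 * (3) = 6
  (2M)[2][1] = 2 * (-5) = -10
  (2M)[2][2] = 2 * (-3) = -6
2M =
[       16         6        20 ]
[      -10        18         2 ]
[        6       -10        -6 ]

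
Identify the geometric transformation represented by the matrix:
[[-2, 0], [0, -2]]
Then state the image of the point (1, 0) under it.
uniform scaling by factor -2; image of (1, 0) is (-2, 0)

This is a diagonal matrix with equal entries -2, so it scales both axes by the same factor -2.
The matrix [[-2, 0], [0, -2]] represents: uniform scaling by factor -2.
Applying it to (1, 0): [-2·1 + 0·0, 0·1 + -2·0] = (-2, 0).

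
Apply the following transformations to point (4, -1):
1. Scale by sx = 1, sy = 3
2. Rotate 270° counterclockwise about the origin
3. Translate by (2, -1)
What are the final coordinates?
(-1, -5)

Step 1: Scale → (4, -3)
Step 2: Rotate 270° → (-3, -4)
Step 3: Translate → (-1, -5)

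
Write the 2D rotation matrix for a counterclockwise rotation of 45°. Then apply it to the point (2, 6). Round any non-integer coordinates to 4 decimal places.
R = [[√2/2, -√2/2], [√2/2, √2/2]]; R·(2, 6) = (-2.8284, 5.6569)

Rotation matrix formula: R(θ) = [[cos θ, -sin θ], [sin θ, cos θ]]
For θ = 45°:
cos(45°) = √2/2
sin(45°) = √2/2
R = [[√2/2, -√2/2], [√2/2, √2/2]]
Apply to (2, 6): [√2/2·2 + (-√2/2)·6, √2/2·2 + √2/2·6] = (-2.8284, 5.6569)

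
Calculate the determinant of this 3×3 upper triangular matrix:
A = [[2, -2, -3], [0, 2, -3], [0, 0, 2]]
8

The determinant of a triangular matrix is the product of its diagonal entries (the off-diagonal entries above the diagonal do not affect it).
det(A) = (2) * (2) * (2) = 8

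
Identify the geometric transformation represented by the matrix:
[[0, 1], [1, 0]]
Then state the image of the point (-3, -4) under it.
reflection across the line y = x; image of (-3, -4) is (-4, -3)

This is a symmetric orthogonal matrix with determinant -1, which characterizes a reflection in ℝ².
The matrix [[0, 1], [1, 0]] represents: reflection across the line y = x.
Applying it to (-3, -4): [0·-3 + 1·-4, 1·-3 + 0·-4] = (-4, -3).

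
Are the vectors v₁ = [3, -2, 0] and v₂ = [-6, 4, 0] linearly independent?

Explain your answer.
No, linearly dependent (v₂ = -2·v₁)

Check whether there is a scalar k with v₂ = k·v₁.
Comparing components, k = -2 satisfies -2·[3, -2, 0] = [-6, 4, 0].
Since v₂ is a scalar multiple of v₁, the two vectors are linearly dependent.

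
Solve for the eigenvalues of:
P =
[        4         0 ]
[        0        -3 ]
λ = -3, 4

Solve det(P - λI) = 0. For a 2×2 matrix the characteristic equation is λ² - (trace)λ + det = 0.
trace(P) = a + d = 4 - 3 = 1.
det(P) = a*d - b*c = (4)*(-3) - (0)*(0) = -12 - 0 = -12.
Characteristic equation: λ² - (1)λ + (-12) = 0.
Discriminant = (1)² - 4*(-12) = 1 + 48 = 49.
λ = (1 ± √49) / 2 = (1 ± 7) / 2 = -3, 4.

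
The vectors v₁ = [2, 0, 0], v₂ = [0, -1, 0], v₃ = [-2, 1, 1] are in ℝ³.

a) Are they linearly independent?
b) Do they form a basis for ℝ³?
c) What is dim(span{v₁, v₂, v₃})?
Yes independent, yes basis, dim = 3

Stack v₁, v₂, v₃ as rows of a 3×3 matrix.
[[2, 0, 0]; [0, -1, 0]; [-2, 1, 1]] is already lower triangular with nonzero diagonal entries (2, -1, 1), so its determinant is the product of the diagonal entries, det = (2)·(-1)·(1) = -2 ≠ 0, and the rows are linearly independent.
Three linearly independent vectors in ℝ³ form a basis for ℝ³, so dim(span{v₁,v₂,v₃}) = 3.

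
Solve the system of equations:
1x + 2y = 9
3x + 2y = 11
x = 1, y = 4

Use elimination (row reduction):
Equation 1: 1x + 2y = 9.
Equation 2: 3x + 2y = 11.
Multiply Eq1 by 3 and Eq2 by 1: 3x + 6y = 27;  3x + 2y = 11.
Subtract: (-4)y = -16, so y = 4.
Back-substitute into Eq1: 1x + 2*(4) = 9, so x = 1.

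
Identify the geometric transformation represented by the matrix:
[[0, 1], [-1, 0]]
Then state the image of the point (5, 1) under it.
rotation by 90° clockwise (i.e., 270° counterclockwise); image of (5, 1) is (1, -5)

This matches the form [[cos θ, -sin θ], [sin θ, cos θ]] of a rotation matrix; reading off cos θ and sin θ gives the angle.
The matrix [[0, 1], [-1, 0]] represents: rotation by 90° clockwise (i.e., 270° counterclockwise).
Applying it to (5, 1): [0·5 + 1·1, -1·5 + 0·1] = (1, -5).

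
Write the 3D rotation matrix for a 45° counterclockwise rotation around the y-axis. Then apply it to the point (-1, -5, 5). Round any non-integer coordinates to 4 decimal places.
R = [[√2/2, 0, √2/2], [0, 1, 0], [-√2/2, 0, √2/2]]; R·(-1, -5, 5) = (2.8284, -5.0000, 4.2426)

Rotation matrix for 45° around y-axis:
cos(45°) = √2/2, sin(45°) = √2/2
R = [[√2/2, 0, √2/2], [0, 1, 0], [-√2/2, 0, √2/2]]
Apply to (-1, -5, 5): R·[-1, -5, 5]ᵀ = (2.8284, -5.0000, 4.2426)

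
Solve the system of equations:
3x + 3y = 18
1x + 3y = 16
x = 1, y = 5

Use elimination (row reduction):
Equation 1: 3x + 3y = 18.
Equation 2: 1x + 3y = 16.
Multiply Eq1 by 1 and Eq2 by 3: 3x + 3y = 18;  3x + 9y = 48.
Subtract: (6)y = 30, so y = 5.
Back-substitute into Eq1: 3x + 3*(5) = 18, so x = 1.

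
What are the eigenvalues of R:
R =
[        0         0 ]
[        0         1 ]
λ = 0, 1

Solve det(R - λI) = 0. For a 2×2 matrix the characteristic equation is λ² - (trace)λ + det = 0.
trace(R) = a + d = 0 + 1 = 1.
det(R) = a*d - b*c = (0)*(1) - (0)*(0) = 0 - 0 = 0.
Characteristic equation: λ² - (1)λ + (0) = 0.
Discriminant = (1)² - 4*(0) = 1 - 0 = 1.
λ = (1 ± √1) / 2 = (1 ± 1) / 2 = 0, 1.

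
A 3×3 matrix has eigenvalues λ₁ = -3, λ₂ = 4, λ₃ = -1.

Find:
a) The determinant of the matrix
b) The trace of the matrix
det = 12, trace = 0

Two standard eigenvalue identities:
- det(A) equals the product of the eigenvalues (counted with multiplicity).
- trace(A) equals the sum of the eigenvalues.
det(A) = (-3)*(4)*(-1) = 12.
trace(A) = -3 + 4 - 1 = 0.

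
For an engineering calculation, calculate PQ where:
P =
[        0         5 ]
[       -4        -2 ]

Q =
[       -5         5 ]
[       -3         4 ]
PQ =
[      -15        20 ]
[       26       -28 ]

Matrix multiplication: (PQ)[i][j] = sum over k of P[i][k] * Q[k][j].
  (PQ)[0][0] = (0)*(-5) + (5)*(-3) = -15
  (PQ)[0][1] = (0)*(5) + (5)*(4) = 20
  (PQ)[1][0] = (-4)*(-5) + (-2)*(-3) = 26
  (PQ)[1][1] = (-4)*(5) + (-2)*(4) = -28
PQ =
[      -15        20 ]
[       26       -28 ]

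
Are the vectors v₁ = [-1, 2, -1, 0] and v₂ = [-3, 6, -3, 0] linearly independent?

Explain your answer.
No, linearly dependent (v₂ = 3·v₁)

Check whether there is a scalar k with v₂ = k·v₁.
Comparing components, k = 3 satisfies 3·[-1, 2, -1, 0] = [-3, 6, -3, 0].
Since v₂ is a scalar multiple of v₁, the two vectors are linearly dependent.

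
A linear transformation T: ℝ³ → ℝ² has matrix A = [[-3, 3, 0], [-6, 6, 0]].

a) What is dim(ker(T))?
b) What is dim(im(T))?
dim(ker) = 2, dim(im) = 1

Observe that row 2 = 2 × row 1 (so the rows are linearly dependent).
Thus rank(A) = 1 (only one linearly independent row).
dim(im(T)) = rank(A) = 1.
By the rank-nullity theorem applied to T: ℝ³ → ℝ², rank(A) + nullity(A) = 3 (the domain dimension), so dim(ker(T)) = 3 - 1 = 2.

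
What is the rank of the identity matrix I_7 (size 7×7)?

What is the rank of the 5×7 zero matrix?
rank(I_7) = 7, rank(0) = 0

The identity I_7 has 7 columns that are the standard basis vectors e_1, …, e_7. These are linearly independent, so all 7 columns are pivots and rank(I_7) = 7.
The 5×7 zero matrix has every entry zero, so every row is the zero row and there are no pivots; rank(0) = 0.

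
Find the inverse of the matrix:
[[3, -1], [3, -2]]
[[2/3, -1/3], [1, -1]]

For [[a,b],[c,d]], inverse = (1/det)·[[d,-b],[-c,a]]
det = 3·-2 - -1·3 = -3
Inverse = (1/-3)·[[-2, 1], [-3, 3]]
        = [[2/3, -1/3], [1, -1]]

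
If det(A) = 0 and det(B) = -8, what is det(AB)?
0

Use the multiplicative property of determinants: det(AB) = det(A)*det(B).
det(AB) = (0)*(-8) = 0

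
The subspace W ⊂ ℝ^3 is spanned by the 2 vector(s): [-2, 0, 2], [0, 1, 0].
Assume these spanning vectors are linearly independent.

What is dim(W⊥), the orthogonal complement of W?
dim(W⊥) = 1

For any subspace W of ℝ^n, dim(W) + dim(W⊥) = n (the whole-space dimension).
Here the given 2 vectors are linearly independent, so dim(W) = 2.
Thus dim(W⊥) = n - dim(W) = 3 - 2 = 1.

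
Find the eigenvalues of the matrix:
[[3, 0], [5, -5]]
λ = -5 and λ = 3

Characteristic equation: det(A - λI) = 0
λ² - (trace)λ + (det) = 0
λ² - (-2)λ + (-15) = 0
λ² + 2λ - 15 = 0
Solving: λ = -5, 3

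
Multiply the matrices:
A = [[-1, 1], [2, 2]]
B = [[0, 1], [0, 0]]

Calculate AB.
[[0, -1], [0, 2]]

Each entry (i,j) of AB = sum over k of A[i][k]*B[k][j].
(AB)[0][0] = (-1)*(0) + (1)*(0) = 0
(AB)[0][1] = (-1)*(1) + (1)*(0) = -1
(AB)[1][0] = (2)*(0) + (2)*(0) = 0
(AB)[1][1] = (2)*(1) + (2)*(0) = 2
AB = [[0, -1], [0, 2]]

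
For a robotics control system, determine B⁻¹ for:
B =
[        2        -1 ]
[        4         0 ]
det(B) = 4
B⁻¹ =
[        0       1/4 ]
[       -1       1/2 ]

For a 2×2 matrix B = [[a, b], [c, d]] with det(B) ≠ 0, B⁻¹ = (1/det(B)) * [[d, -b], [-c, a]].
det(B) = (2)*(0) - (-1)*(4) = 0 + 4 = 4.
B⁻¹ = (1/4) * [[0, 1], [-4, 2]].
Dividing each entry by 4 and reducing:
B⁻¹ =
[        0       1/4 ]
[       -1       1/2 ]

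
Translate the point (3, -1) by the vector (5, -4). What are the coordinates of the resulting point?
(8, -5)

Translation by (5, -4):
x' = 3 + 5 = 8
y' = -1 + -4 = -5
Homogeneous matrix: [[1, 0, 5], [0, 1, -4], [0, 0, 1]]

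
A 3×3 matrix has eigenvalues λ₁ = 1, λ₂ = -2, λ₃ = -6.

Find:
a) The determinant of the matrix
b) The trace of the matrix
det = 12, trace = -7

Two standard eigenvalue identities:
- det(A) equals the product of the eigenvalues (counted with multiplicity).
- trace(A) equals the sum of the eigenvalues.
det(A) = (1)*(-2)*(-6) = 12.
trace(A) = 1 - 2 - 6 = -7.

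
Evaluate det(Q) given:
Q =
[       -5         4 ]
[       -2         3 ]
det(Q) = -7

For a 2×2 matrix [[a, b], [c, d]], det = a*d - b*c.
det(Q) = (-5)*(3) - (4)*(-2) = -15 + 8 = -7.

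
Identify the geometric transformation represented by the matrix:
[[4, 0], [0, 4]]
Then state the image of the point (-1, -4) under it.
uniform scaling by factor 4; image of (-1, -4) is (-4, -16)

This is a diagonal matrix with equal entries 4, so it scales both axes by the same factor 4.
The matrix [[4, 0], [0, 4]] represents: uniform scaling by factor 4.
Applying it to (-1, -4): [4·-1 + 0·-4, 0·-1 + 4·-4] = (-4, -16).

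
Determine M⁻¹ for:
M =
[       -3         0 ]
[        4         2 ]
det(M) = -6
M⁻¹ =
[     -1/3         0 ]
[      2/3       1/2 ]

For a 2×2 matrix M = [[a, b], [c, d]] with det(M) ≠ 0, M⁻¹ = (1/det(M)) * [[d, -b], [-c, a]].
det(M) = (-3)*(2) - (0)*(4) = -6 - 0 = -6.
M⁻¹ = (1/-6) * [[2, 0], [-4, -3]].
Dividing each entry by -6 and reducing:
M⁻¹ =
[     -1/3         0 ]
[      2/3       1/2 ]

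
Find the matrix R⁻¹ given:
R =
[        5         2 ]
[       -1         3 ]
det(R) = 17
R⁻¹ =
[     3/17     -2/17 ]
[     1/17      5/17 ]

For a 2×2 matrix R = [[a, b], [c, d]] with det(R) ≠ 0, R⁻¹ = (1/det(R)) * [[d, -b], [-c, a]].
det(R) = (5)*(3) - (2)*(-1) = 15 + 2 = 17.
R⁻¹ = (1/17) * [[3, -2], [1, 5]].
Dividing each entry by 17 and reducing:
R⁻¹ =
[     3/17     -2/17 ]
[     1/17      5/17 ]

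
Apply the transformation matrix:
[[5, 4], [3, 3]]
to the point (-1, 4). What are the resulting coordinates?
(11, 9)

Matrix multiplication:
[[5, 4], [3, 3]] × [-1, 4]ᵀ
= [5×-1 + 4×4, 3×-1 + 3×4]ᵀ
= [11.0000, 9.0000]ᵀ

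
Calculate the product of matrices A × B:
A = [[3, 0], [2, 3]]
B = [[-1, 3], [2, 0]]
[[-3, 9], [4, 6]]

Matrix multiplication:
C[0][0] = 3×-1 + 0×2 = -3
C[0][1] = 3×3 + 0×0 = 9
C[1][0] = 2×-1 + 3×2 = 4
C[1][1] = 2×3 + 3×0 = 6
Result: [[-3, 9], [4, 6]]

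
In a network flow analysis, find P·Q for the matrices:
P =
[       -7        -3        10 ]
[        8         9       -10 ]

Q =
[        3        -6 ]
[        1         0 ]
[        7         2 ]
PQ =
[       46        62 ]
[      -37       -68 ]

Matrix multiplication: (PQ)[i][j] = sum over k of P[i][k] * Q[k][j].
  (PQ)[0][0] = (-7)*(3) + (-3)*(1) + (10)*(7) = 46
  (PQ)[0][1] = (-7)*(-6) + (-3)*(0) + (10)*(2) = 62
  (PQ)[1][0] = (8)*(3) + (9)*(1) + (-10)*(7) = -37
  (PQ)[1][1] = (8)*(-6) + (9)*(0) + (-10)*(2) = -68
PQ =
[       46        62 ]
[      -37       -68 ]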